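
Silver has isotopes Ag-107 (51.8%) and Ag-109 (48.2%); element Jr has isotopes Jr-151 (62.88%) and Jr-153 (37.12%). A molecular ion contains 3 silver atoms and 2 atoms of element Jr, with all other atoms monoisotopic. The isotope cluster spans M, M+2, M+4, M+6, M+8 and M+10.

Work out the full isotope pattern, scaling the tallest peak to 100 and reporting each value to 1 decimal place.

Silver pattern (n=3): 0.13899183 : 0.3879965 : 0.3610315 : 0.11198017
Element Jr pattern (n=2): 0.39538944 : 0.46682112 : 0.13778944
Convolve the two distributions (both contribute in 2-u steps):
  M: 0.13899183×0.39538944 = 0.054956
  M+2: 0.13899183×0.46682112 + 0.3879965×0.39538944 = 0.218294
  M+4: 0.13899183×0.13778944 + 0.3879965×0.46682112 + 0.3610315×0.39538944 = 0.343025
  M+6: 0.3879965×0.13778944 + 0.3610315×0.46682112 + 0.11198017×0.39538944 = 0.266275
  M+8: 0.3610315×0.13778944 + 0.11198017×0.46682112 = 0.102021
  M+10: 0.11198017×0.13778944 = 0.015430
Scale to base peak (0.343025) = 100: 16.0 : 63.6 : 100.0 : 77.6 : 29.7 : 4.5

16.0 : 63.6 : 100.0 : 77.6 : 29.7 : 4.5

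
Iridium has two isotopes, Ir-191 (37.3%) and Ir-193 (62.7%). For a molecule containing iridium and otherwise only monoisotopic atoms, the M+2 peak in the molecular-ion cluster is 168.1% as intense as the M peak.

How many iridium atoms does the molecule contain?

1

The M+2/M ratio from n Ir atoms is n · q/p = n · 0.627/0.373.
n = 1.681 × 0.373/0.627 = 1.00 ≈ 1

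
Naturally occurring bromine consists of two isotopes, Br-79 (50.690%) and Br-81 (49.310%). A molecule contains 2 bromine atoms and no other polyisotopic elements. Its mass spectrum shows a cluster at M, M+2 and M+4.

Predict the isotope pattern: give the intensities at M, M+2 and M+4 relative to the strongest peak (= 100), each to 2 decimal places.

Expanding (0.50690 + 0.49310)^2:
P(M) = 0.50690^2 = 0.256948
P(M+2) = 2 × 0.50690^1 × 0.49310^1 = 0.499905
P(M+4) = 0.49310^2 = 0.243148
The M+2 peak is largest (0.499905); scaling to 100 gives 51.40 : 100.00 : 48.64.

51.40 : 100.00 : 48.64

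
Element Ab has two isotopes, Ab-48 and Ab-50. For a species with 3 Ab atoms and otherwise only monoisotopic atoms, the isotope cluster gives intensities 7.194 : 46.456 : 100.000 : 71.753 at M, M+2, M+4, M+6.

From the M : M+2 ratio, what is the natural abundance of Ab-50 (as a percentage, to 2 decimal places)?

68.28%

Write p for the Ab-48 fraction. I(M+2)/I(M) = [C(3,1)·p^2·(1−p)] / p^3 = 3·(1−p)/p = 46.456/7.194 = 6.4576
(1−p)/p = 6.4576/3 = 2.1525  ⇒  p = 1/(1 + 2.1525) = 0.3172
Ab-48: 31.72%, Ab-50: 68.28%.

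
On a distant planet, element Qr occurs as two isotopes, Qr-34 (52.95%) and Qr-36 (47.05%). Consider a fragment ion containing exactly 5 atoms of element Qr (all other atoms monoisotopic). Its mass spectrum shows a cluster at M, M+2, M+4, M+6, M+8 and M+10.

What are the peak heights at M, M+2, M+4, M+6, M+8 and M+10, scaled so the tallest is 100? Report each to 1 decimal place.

12.7 : 56.3 : 100.0 : 88.9 : 39.5 : 7.0

The 5 Qr atoms are independent, so intensities follow the terms of (0.5295 + 0.4705)^5.
P(M) = 0.5295^5 = 0.041623
P(M+2) = 5 × 0.5295^4 × 0.4705^1 = 0.184924
P(M+4) = 10 × 0.5295^3 × 0.4705^2 = 0.328638
P(M+6) = 10 × 0.5295^2 × 0.4705^3 = 0.292019
P(M+8) = 5 × 0.5295^1 × 0.4705^4 = 0.129740
P(M+10) = 0.4705^5 = 0.023057
The M+4 peak is largest (0.328638); scaling to 100 gives 12.7 : 56.3 : 100.0 : 88.9 : 39.5 : 7.0.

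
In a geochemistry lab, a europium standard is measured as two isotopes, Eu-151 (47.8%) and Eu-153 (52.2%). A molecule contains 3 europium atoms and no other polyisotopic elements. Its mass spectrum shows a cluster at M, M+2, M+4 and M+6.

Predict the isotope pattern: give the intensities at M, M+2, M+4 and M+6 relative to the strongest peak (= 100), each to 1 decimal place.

Expanding (0.478 + 0.522)^3:
P(M) = 0.478^3 = 0.109215
P(M+2) = 3 × 0.478^2 × 0.522^1 = 0.357806
P(M+4) = 3 × 0.478^1 × 0.522^2 = 0.390742
P(M+6) = 0.522^3 = 0.142237
The M+4 peak is largest (0.390742); scaling to 100 gives 28.0 : 91.6 : 100.0 : 36.4.

28.0 : 91.6 : 100.0 : 36.4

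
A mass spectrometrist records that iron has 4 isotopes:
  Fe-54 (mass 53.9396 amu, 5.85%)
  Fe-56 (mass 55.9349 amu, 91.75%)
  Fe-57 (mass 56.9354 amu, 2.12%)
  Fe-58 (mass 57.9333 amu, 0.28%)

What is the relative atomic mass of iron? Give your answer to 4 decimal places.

55.8450 amu

Average mass = Σ (abundance × isotope mass) = 0.0585 × 53.9396 + 0.9175 × 55.9349 + 0.0212 × 56.9354 + 0.0028 × 57.9333
= 3.15547 + 51.32027 + 1.20703 + 0.16221 = 55.84498 amu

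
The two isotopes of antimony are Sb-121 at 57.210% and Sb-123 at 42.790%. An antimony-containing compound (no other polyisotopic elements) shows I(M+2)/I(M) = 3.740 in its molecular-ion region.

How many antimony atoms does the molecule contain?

5

With n Sb atoms, P(M+2)/P(M) = C(n,1)·p^(n−1)q / p^n = n·q/p = n · 0.42790/0.57210.
n = 3.740 × 0.57210/0.42790 = 5.00 ≈ 5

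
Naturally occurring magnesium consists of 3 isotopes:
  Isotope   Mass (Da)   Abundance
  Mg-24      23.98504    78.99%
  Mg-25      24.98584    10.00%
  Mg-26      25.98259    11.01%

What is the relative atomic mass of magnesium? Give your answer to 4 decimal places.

The abundance-weighted mean is 0.7899 × 23.98504 + 0.1000 × 24.98584 + 0.1101 × 25.98259
= 18.945783 + 2.498584 + 2.860683 = 24.305050 Da

24.3051 Da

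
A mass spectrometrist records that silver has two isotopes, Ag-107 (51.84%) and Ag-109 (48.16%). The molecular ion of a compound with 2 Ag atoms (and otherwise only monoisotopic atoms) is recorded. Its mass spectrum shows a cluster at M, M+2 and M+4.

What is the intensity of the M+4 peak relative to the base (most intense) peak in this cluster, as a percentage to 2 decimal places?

(0.5184 + 0.4816)^2 gives M 0.2687, M+2 0.4993, M+4 0.2319; the largest is M+2.
P(M+2) = C(2,1) × 0.5184^1 × 0.4816^1 = 2 × 0.5184 × 0.4816 = 0.499323 (base)
P(M+4) = C(2,2) × 0.5184^0 × 0.4816^2 = 1 × 1.0000 × 0.23193856 = 0.231939
Relative intensity = 0.231939 / 0.499323 × 100 = 46.45

46.45%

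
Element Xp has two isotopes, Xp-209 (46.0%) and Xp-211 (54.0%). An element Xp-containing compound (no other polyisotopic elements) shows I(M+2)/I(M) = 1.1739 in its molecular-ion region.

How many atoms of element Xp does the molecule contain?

With n Xp atoms, P(M+2)/P(M) = C(n,1)·p^(n−1)q / p^n = n·q/p = n · 0.540/0.460.
n = 1.1739 × 0.460/0.540 = 1.00 ≈ 1

1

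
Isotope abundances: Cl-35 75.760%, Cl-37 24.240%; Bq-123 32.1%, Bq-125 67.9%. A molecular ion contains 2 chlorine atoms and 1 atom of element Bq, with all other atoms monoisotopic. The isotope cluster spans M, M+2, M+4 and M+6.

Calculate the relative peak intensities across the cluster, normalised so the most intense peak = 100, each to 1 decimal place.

36.3 : 100.0 : 52.8 : 7.9

Chlorine pattern (n=2): 0.57395776 : 0.36728448 : 0.05875776
Element Bq pattern (n=1): 0.3210 : 0.6790
Convolve the two distributions (both contribute in 2-u steps):
  M: 0.57395776×0.3210 = 0.184240
  M+2: 0.57395776×0.6790 + 0.36728448×0.3210 = 0.507616
  M+4: 0.36728448×0.6790 + 0.05875776×0.3210 = 0.268247
  M+6: 0.05875776×0.6790 = 0.039897
Scale to base peak (0.507616) = 100: 36.3 : 100.0 : 52.8 : 7.9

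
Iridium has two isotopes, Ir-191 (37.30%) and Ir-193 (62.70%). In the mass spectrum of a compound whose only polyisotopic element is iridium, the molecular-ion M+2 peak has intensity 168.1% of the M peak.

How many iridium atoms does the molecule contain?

With n Ir atoms, P(M+2)/P(M) = C(n,1)·p^(n−1)q / p^n = n·q/p = n · 0.6270/0.3730.
n = 1.681 × 0.3730/0.6270 = 1.00 ≈ 1

1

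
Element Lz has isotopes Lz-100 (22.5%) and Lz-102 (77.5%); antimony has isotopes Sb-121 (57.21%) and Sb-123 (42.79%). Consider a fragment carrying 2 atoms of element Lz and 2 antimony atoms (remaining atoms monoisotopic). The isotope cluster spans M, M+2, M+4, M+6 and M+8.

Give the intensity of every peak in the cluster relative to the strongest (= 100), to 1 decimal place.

Element Lz pattern (n=2): 0.050625 : 0.34875 : 0.600625
Antimony pattern (n=2): 0.32729841 : 0.48960318 : 0.18309841
Convolve the two distributions (both contribute in 2-u steps):
  M: 0.050625×0.32729841 = 0.016569
  M+2: 0.050625×0.48960318 + 0.34875×0.32729841 = 0.138931
  M+4: 0.050625×0.18309841 + 0.34875×0.48960318 + 0.600625×0.32729841 = 0.376602
  M+6: 0.34875×0.18309841 + 0.600625×0.48960318 = 0.357923
  M+8: 0.600625×0.18309841 = 0.109973
Scale to base peak (0.376602) = 100: 4.4 : 36.9 : 100.0 : 95.0 : 29.2

4.4 : 36.9 : 100.0 : 95.0 : 29.2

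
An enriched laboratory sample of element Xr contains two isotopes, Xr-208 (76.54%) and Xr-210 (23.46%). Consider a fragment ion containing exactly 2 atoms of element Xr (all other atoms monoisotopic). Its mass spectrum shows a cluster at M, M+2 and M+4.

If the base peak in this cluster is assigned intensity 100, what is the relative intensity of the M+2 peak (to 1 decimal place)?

Term probabilities: M 0.5858, M+2 0.3591, M+4 0.0550. Base peak = M.
P(M) = C(2,0) × 0.7654^2 × 0.2346^0 = 1 × 0.58583716 × 1.0000 = 0.585837 (base)
P(M+2) = C(2,1) × 0.7654^1 × 0.2346^1 = 2 × 0.7654 × 0.2346 = 0.359126
Relative intensity = 0.359126 / 0.585837 × 100 = 61.3

61.3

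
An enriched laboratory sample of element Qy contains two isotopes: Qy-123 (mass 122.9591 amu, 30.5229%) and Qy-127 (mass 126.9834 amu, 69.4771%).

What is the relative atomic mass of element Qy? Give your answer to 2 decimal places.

125.76 amu

Weight each isotope mass by its fractional abundance: 0.305229 × 122.9591 + 0.694771 × 126.9834
= 37.53068 + 88.22438 = 125.75506 amu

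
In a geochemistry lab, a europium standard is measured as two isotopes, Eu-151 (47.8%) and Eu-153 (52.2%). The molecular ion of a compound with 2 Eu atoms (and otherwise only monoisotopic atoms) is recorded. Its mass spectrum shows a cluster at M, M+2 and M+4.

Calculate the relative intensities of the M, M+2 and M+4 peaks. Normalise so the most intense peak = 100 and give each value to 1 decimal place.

Each Eu atom is independently Eu-151 (p = 0.478) or Eu-153 (q = 0.522); the cluster is the binomial expansion (p + q)^2.
P(M) = 0.478^2 = 0.228484
P(M+2) = 2 × 0.478^1 × 0.522^1 = 0.499032
P(M+4) = 0.522^2 = 0.272484
The M+2 peak is largest (0.499032); scaling to 100 gives 45.8 : 100.0 : 54.6.

45.8 : 100.0 : 54.6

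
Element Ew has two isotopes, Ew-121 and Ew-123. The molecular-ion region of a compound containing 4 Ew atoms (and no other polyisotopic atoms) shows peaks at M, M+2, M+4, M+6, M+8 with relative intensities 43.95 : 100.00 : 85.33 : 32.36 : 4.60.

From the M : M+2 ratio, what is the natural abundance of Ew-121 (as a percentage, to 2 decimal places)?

63.74%

If p is the fraction of Ew that is Ew-121, then I(M+2)/I(M) = [C(4,1)·p^3·(1−p)] / p^4 = 4·(1−p)/p = 100.00/43.95 = 2.2753
(1−p)/p = 2.2753/4 = 0.5688  ⇒  p = 1/(1 + 0.5688) = 0.6374
Ew-121: 63.74%, Ew-123: 36.26%.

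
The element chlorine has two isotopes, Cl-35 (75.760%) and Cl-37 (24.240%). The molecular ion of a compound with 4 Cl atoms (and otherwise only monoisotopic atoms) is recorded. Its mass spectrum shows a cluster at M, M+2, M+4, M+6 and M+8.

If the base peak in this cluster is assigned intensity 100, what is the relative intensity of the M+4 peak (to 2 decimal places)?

47.99

Term probabilities: M 0.3294, M+2 0.4216, M+4 0.2023, M+6 0.0432, M+8 0.0035. Base peak = M+2.
P(M+2) = C(4,1) × 0.75760^3 × 0.24240^1 = 4 × 0.4348304 × 0.2424 = 0.421612 (base)
P(M+4) = C(4,2) × 0.75760^2 × 0.24240^2 = 6 × 0.57395776 × 0.05875776 = 0.202347
Relative intensity = 0.202347 / 0.421612 × 100 = 47.99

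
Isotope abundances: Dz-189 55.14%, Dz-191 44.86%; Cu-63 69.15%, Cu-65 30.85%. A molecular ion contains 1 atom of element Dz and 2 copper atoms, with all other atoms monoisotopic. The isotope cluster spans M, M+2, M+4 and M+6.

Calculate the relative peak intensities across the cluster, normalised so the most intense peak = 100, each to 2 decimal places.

Element Dz pattern (n=1): 0.5514 : 0.4486
Copper pattern (n=2): 0.47817225 : 0.4266555 : 0.09517225
Convolve the two distributions (both contribute in 2-u steps):
  M: 0.5514×0.47817225 = 0.263664
  M+2: 0.5514×0.4266555 + 0.4486×0.47817225 = 0.449766
  M+4: 0.5514×0.09517225 + 0.4486×0.4266555 = 0.243876
  M+6: 0.4486×0.09517225 = 0.042694
Scale to base peak (0.449766) = 100: 58.62 : 100.00 : 54.22 : 9.49

58.62 : 100.00 : 54.22 : 9.49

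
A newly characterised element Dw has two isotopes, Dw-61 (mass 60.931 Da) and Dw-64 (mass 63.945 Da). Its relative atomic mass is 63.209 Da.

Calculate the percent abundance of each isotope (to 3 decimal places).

Dw-61: 24.419%, Dw-64: 75.581%

With x = fraction of Dw-61 (so Dw-64 is 1 − x):
60.931·x + 63.945·(1 − x) = 63.209
(60.931 − 63.945)·x = 63.209 − 63.945
x = -0.736 / -3.014 = 0.24419 → 24.419% Dw-61, 75.581% Dw-64.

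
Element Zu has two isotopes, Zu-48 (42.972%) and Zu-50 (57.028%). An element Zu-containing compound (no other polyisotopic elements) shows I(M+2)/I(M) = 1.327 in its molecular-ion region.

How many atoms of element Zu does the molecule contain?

For n independent Zu atoms, I(M+2)/I(M) = n · (abundance Zu-50) / (abundance Zu-48) = n · 0.57028/0.42972.
n = 1.327 × 0.42972/0.57028 = 1.00 ≈ 1

1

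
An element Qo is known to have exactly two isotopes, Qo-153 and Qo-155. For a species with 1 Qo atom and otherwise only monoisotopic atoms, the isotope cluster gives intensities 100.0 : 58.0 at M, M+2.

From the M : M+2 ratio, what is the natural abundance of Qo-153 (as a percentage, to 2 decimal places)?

63.29%

Let p = fractional abundance of Qo-153. I(M+2)/I(M) = [C(1,1)·p^0·(1−p)] / p^1 = 1·(1−p)/p = 58.0/100.0 = 0.5800
(1−p)/p = 0.5800/1 = 0.5800  ⇒  p = 1/(1 + 0.5800) = 0.6329
Qo-153: 63.29%, Qo-155: 36.71%.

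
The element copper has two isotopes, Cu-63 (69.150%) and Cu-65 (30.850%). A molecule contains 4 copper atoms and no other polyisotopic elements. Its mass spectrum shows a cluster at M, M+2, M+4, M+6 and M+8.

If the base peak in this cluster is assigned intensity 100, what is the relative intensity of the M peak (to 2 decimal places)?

Binomial terms of (0.69150 + 0.30850)^4: M 0.2286, M+2 0.4080, M+4 0.2731, M+6 0.0812, M+8 0.0091 → M+2 is the base peak.
P(M+2) = C(4,1) × 0.69150^3 × 0.30850^1 = 4 × 0.33065611 × 0.3085 = 0.408030 (base)
P(M) = C(4,0) × 0.69150^4 × 0.30850^0 = 1 × 0.2286487 × 1.0000 = 0.228649
Relative intensity = 0.228649 / 0.408030 × 100 = 56.04

56.04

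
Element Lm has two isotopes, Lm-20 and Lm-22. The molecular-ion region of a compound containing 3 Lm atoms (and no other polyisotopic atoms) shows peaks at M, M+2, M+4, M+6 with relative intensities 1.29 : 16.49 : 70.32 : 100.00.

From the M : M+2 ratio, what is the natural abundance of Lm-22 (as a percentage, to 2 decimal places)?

80.99%

If p is the fraction of Lm that is Lm-20, then I(M+2)/I(M) = [C(3,1)·p^2·(1−p)] / p^3 = 3·(1−p)/p = 16.49/1.29 = 12.7829
(1−p)/p = 12.7829/3 = 4.2610  ⇒  p = 1/(1 + 4.2610) = 0.1901
Lm-20: 19.01%, Lm-22: 80.99%.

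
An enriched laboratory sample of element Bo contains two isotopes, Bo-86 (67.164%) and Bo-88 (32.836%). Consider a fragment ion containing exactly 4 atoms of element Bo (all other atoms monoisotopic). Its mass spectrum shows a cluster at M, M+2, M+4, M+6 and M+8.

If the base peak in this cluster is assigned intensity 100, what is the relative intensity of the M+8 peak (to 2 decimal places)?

2.92

Binomial terms of (0.67164 + 0.32836)^4: M 0.2035, M+2 0.3979, M+4 0.2918, M+6 0.0951, M+8 0.0116 → M+2 is the base peak.
P(M+2) = C(4,1) × 0.67164^3 × 0.32836^1 = 4 × 0.302977 × 0.32836 = 0.397942 (base)
P(M+8) = C(4,4) × 0.67164^0 × 0.32836^4 = 1 × 1.0000 × 0.01162521 = 0.011625
Relative intensity = 0.011625 / 0.397942 × 100 = 2.92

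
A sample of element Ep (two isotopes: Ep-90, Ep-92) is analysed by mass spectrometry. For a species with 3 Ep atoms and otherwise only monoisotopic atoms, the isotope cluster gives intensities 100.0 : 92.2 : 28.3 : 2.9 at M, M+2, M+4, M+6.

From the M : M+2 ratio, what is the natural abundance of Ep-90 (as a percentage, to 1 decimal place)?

76.5%

Write p for the Ep-90 fraction. I(M+2)/I(M) = [C(3,1)·p^2·(1−p)] / p^3 = 3·(1−p)/p = 92.2/100.0 = 0.9220
(1−p)/p = 0.9220/3 = 0.3073  ⇒  p = 1/(1 + 0.3073) = 0.7649
Ep-90: 76.5%, Ep-92: 23.5%.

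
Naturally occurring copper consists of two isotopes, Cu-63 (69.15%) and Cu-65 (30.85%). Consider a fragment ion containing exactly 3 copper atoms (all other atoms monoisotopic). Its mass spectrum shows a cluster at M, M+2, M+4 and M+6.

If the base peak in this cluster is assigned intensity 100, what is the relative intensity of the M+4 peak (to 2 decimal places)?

Term probabilities: M 0.3307, M+2 0.4425, M+4 0.1974, M+6 0.0294. Base peak = M+2.
P(M+2) = C(3,1) × 0.6915^2 × 0.3085^1 = 3 × 0.47817225 × 0.3085 = 0.442548 (base)
P(M+4) = C(3,2) × 0.6915^1 × 0.3085^2 = 3 × 0.6915 × 0.09517225 = 0.197435
Relative intensity = 0.197435 / 0.442548 × 100 = 44.61

44.61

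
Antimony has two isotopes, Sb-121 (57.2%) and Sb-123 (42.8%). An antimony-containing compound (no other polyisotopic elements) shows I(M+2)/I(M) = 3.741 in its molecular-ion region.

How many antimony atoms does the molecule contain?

The M+2/M ratio from n Sb atoms is n · q/p = n · 0.428/0.572.
n = 3.741 × 0.572/0.428 = 5.00 ≈ 5

5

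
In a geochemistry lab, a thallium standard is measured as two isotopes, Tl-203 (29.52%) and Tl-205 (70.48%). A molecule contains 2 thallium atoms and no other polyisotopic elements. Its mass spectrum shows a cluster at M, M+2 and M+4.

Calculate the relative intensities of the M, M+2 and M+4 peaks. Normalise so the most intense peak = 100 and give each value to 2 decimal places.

Each Tl atom is independently Tl-203 (p = 0.2952) or Tl-205 (q = 0.7048); the cluster is the binomial expansion (p + q)^2.
P(M) = 0.2952^2 = 0.087143
P(M+2) = 2 × 0.2952^1 × 0.7048^1 = 0.416114
P(M+4) = 0.7048^2 = 0.496743
The M+4 peak is largest (0.496743); scaling to 100 gives 17.54 : 83.77 : 100.00.

17.54 : 83.77 : 100.00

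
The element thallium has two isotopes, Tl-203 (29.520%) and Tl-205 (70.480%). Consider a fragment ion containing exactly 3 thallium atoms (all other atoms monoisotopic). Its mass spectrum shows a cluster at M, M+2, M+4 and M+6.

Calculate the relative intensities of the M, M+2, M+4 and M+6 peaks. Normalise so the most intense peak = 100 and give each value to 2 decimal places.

5.85 : 41.88 : 100.00 : 79.58

The 3 Tl atoms are independent, so intensities follow the terms of (0.29520 + 0.70480)^3.
P(M) = 0.29520^3 = 0.025725
P(M+2) = 3 × 0.29520^2 × 0.70480^1 = 0.184255
P(M+4) = 3 × 0.29520^1 × 0.70480^2 = 0.439916
P(M+6) = 0.70480^3 = 0.350104
The M+4 peak is largest (0.439916); scaling to 100 gives 5.85 : 41.88 : 100.00 : 79.58.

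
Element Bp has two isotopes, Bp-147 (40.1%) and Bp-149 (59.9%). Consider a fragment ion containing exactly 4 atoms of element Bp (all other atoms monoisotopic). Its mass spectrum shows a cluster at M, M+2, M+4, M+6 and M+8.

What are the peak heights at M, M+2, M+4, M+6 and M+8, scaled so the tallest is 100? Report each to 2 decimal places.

7.47 : 44.63 : 100.00 : 99.58 : 37.19

Expanding (0.401 + 0.599)^4:
P(M) = 0.401^4 = 0.025857
P(M+2) = 4 × 0.401^3 × 0.599^1 = 0.154497
P(M+4) = 6 × 0.401^2 × 0.599^2 = 0.346173
P(M+6) = 4 × 0.401^1 × 0.599^3 = 0.344735
P(M+8) = 0.599^4 = 0.128738
The M+4 peak is largest (0.346173); scaling to 100 gives 7.47 : 44.63 : 100.00 : 99.58 : 37.19.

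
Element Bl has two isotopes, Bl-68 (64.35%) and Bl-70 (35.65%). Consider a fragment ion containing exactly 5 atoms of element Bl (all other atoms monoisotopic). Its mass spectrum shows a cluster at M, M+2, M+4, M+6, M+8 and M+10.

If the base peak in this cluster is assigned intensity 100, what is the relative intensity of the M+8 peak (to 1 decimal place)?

Binomial terms of (0.6435 + 0.3565)^5: M 0.1103, M+2 0.3056, M+4 0.3387, M+6 0.1876, M+8 0.0520, M+10 0.0058 → M+4 is the base peak.
P(M+4) = C(5,2) × 0.6435^3 × 0.3565^2 = 10 × 0.26646836 × 0.12709225 = 0.338661 (base)
P(M+8) = C(5,4) × 0.6435^1 × 0.3565^4 = 5 × 0.6435 × 0.01615244 = 0.051970
Relative intensity = 0.051970 / 0.338661 × 100 = 15.3

15.3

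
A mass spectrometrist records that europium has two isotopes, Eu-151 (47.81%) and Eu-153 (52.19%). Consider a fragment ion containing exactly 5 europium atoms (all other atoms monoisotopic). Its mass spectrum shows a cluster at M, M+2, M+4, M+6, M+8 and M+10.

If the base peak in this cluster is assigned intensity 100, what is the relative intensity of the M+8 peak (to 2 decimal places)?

(0.4781 + 0.5219)^5 gives M 0.0250, M+2 0.1363, M+4 0.2977, M+6 0.3249, M+8 0.1774, M+10 0.0387; the largest is M+6.
P(M+6) = C(5,3) × 0.4781^2 × 0.5219^3 = 10 × 0.22857961 × 0.14215492 = 0.324937 (base)
P(M+8) = C(5,4) × 0.4781^1 × 0.5219^4 = 5 × 0.4781 × 0.07419065 = 0.177353
Relative intensity = 0.177353 / 0.324937 × 100 = 54.58

54.58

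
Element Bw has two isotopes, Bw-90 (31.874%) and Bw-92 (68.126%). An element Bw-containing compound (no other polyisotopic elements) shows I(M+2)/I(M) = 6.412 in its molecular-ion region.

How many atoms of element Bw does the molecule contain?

For n independent Bw atoms, I(M+2)/I(M) = n · (abundance Bw-92) / (abundance Bw-90) = n · 0.68126/0.31874.
n = 6.412 × 0.31874/0.68126 = 3.00 ≈ 3

3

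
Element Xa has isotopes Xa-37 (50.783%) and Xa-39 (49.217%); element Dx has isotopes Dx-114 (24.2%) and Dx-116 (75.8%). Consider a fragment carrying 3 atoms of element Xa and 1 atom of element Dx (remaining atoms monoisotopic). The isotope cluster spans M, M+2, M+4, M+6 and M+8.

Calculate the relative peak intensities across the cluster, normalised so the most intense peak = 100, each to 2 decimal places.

Element Xa pattern (n=3): 0.13096494 : 0.3807791 : 0.36903698 : 0.11921898
Element Dx pattern (n=1): 0.2420 : 0.7580
Convolve the two distributions (both contribute in 2-u steps):
  M: 0.13096494×0.2420 = 0.031694
  M+2: 0.13096494×0.7580 + 0.3807791×0.2420 = 0.191420
  M+4: 0.3807791×0.7580 + 0.36903698×0.2420 = 0.377938
  M+6: 0.36903698×0.7580 + 0.11921898×0.2420 = 0.308581
  M+8: 0.11921898×0.7580 = 0.090368
Scale to base peak (0.377938) = 100: 8.39 : 50.65 : 100.00 : 81.65 : 23.91

8.39 : 50.65 : 100.00 : 81.65 : 23.91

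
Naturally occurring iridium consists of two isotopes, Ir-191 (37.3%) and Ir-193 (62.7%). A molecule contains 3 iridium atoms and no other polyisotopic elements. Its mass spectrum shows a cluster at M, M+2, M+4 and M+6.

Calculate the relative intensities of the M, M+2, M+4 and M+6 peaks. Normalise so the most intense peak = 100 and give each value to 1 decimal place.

11.8 : 59.5 : 100.0 : 56.0

Expanding (0.373 + 0.627)^3:
P(M) = 0.373^3 = 0.051895
P(M+2) = 3 × 0.373^2 × 0.627^1 = 0.261702
P(M+4) = 3 × 0.373^1 × 0.627^2 = 0.439911
P(M+6) = 0.627^3 = 0.246492
The M+4 peak is largest (0.439911); scaling to 100 gives 11.8 : 59.5 : 100.0 : 56.0.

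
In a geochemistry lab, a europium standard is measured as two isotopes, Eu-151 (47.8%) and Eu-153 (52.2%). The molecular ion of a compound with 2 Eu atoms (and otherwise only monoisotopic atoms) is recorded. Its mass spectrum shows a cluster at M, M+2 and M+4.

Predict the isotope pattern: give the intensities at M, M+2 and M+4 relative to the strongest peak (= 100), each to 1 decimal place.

The 2 Eu atoms are independent, so intensities follow the terms of (0.478 + 0.522)^2.
P(M) = 0.478^2 = 0.228484
P(M+2) = 2 × 0.478^1 × 0.522^1 = 0.499032
P(M+4) = 0.522^2 = 0.272484
The M+2 peak is largest (0.499032); scaling to 100 gives 45.8 : 100.0 : 54.6.

45.8 : 100.0 : 54.6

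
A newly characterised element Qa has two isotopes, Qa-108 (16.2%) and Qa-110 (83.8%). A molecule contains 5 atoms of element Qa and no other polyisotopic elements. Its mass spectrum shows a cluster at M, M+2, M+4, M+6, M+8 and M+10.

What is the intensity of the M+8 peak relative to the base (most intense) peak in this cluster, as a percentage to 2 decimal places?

(0.162 + 0.838)^5 gives M 0.0001, M+2 0.0029, M+4 0.0299, M+6 0.1544, M+8 0.3994, M+10 0.4133; the largest is M+10.
P(M+10) = C(5,5) × 0.162^0 × 0.838^5 = 1 × 1.0000 × 0.41325688 = 0.413257 (base)
P(M+8) = C(5,4) × 0.162^1 × 0.838^4 = 5 × 0.1620 × 0.49314664 = 0.399449
Relative intensity = 0.399449 / 0.413257 × 100 = 96.66

96.66%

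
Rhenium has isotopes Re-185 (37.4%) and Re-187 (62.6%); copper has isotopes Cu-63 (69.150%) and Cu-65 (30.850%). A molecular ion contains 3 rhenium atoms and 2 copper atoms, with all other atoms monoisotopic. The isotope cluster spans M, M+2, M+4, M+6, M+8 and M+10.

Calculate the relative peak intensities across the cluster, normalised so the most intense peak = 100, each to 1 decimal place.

Rhenium pattern (n=3): 0.05231362 : 0.26268713 : 0.43968487 : 0.24531438
Copper pattern (n=2): 0.47817225 : 0.4266555 : 0.09517225
Convolve the two distributions (both contribute in 2-u steps):
  M: 0.05231362×0.47817225 = 0.025015
  M+2: 0.05231362×0.4266555 + 0.26268713×0.47817225 = 0.147930
  M+4: 0.05231362×0.09517225 + 0.26268713×0.4266555 + 0.43968487×0.47817225 = 0.327301
  M+6: 0.26268713×0.09517225 + 0.43968487×0.4266555 + 0.24531438×0.47817225 = 0.329897
  M+8: 0.43968487×0.09517225 + 0.24531438×0.4266555 = 0.146511
  M+10: 0.24531438×0.09517225 = 0.023347
Scale to base peak (0.329897) = 100: 7.6 : 44.8 : 99.2 : 100.0 : 44.4 : 7.1

7.6 : 44.8 : 99.2 : 100.0 : 44.4 : 7.1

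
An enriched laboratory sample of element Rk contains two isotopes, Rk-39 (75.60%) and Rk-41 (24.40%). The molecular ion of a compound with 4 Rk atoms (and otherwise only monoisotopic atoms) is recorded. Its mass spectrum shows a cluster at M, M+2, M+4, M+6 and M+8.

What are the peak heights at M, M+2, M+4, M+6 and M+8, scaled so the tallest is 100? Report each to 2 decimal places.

77.46 : 100.00 : 48.41 : 10.42 : 0.84

The 4 Rk atoms are independent, so intensities follow the terms of (0.7560 + 0.2440)^4.
P(M) = 0.7560^4 = 0.326653
P(M+2) = 4 × 0.7560^3 × 0.2440^1 = 0.421711
P(M+4) = 6 × 0.7560^2 × 0.2440^2 = 0.204162
P(M+6) = 4 × 0.7560^1 × 0.2440^3 = 0.043929
P(M+8) = 0.2440^4 = 0.003545
The M+2 peak is largest (0.421711); scaling to 100 gives 77.46 : 100.00 : 48.41 : 10.42 : 0.84.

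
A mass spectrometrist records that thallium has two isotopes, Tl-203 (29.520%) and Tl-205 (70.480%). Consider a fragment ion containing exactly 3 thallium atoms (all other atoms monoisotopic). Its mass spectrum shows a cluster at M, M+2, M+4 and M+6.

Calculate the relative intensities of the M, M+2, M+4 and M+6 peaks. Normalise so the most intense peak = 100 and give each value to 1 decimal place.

5.8 : 41.9 : 100.0 : 79.6

Each Tl atom is independently Tl-203 (p = 0.29520) or Tl-205 (q = 0.70480); the cluster is the binomial expansion (p + q)^3.
P(M) = 0.29520^3 = 0.025725
P(M+2) = 3 × 0.29520^2 × 0.70480^1 = 0.184255
P(M+4) = 3 × 0.29520^1 × 0.70480^2 = 0.439916
P(M+6) = 0.70480^3 = 0.350104
The M+4 peak is largest (0.439916); scaling to 100 gives 5.8 : 41.9 : 100.0 : 79.6.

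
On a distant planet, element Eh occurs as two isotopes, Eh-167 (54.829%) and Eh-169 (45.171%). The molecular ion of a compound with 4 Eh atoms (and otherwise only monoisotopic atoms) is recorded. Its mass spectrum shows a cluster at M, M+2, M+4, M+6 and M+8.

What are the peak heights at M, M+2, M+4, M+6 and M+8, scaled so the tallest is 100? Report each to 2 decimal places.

24.56 : 80.92 : 100.00 : 54.92 : 11.31

The 4 Eh atoms are independent, so intensities follow the terms of (0.54829 + 0.45171)^4.
P(M) = 0.54829^4 = 0.090374
P(M+2) = 4 × 0.54829^3 × 0.45171^1 = 0.297818
P(M+4) = 6 × 0.54829^2 × 0.45171^2 = 0.368037
P(M+6) = 4 × 0.54829^1 × 0.45171^3 = 0.202139
P(M+8) = 0.45171^4 = 0.041633
The M+4 peak is largest (0.368037); scaling to 100 gives 24.56 : 80.92 : 100.00 : 54.92 : 11.31.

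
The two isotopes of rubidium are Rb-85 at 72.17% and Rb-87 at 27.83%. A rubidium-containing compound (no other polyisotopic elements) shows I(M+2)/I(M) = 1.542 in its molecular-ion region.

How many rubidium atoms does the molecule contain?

4

With n Rb atoms, P(M+2)/P(M) = C(n,1)·p^(n−1)q / p^n = n·q/p = n · 0.2783/0.7217.
n = 1.542 × 0.7217/0.2783 = 4.00 ≈ 4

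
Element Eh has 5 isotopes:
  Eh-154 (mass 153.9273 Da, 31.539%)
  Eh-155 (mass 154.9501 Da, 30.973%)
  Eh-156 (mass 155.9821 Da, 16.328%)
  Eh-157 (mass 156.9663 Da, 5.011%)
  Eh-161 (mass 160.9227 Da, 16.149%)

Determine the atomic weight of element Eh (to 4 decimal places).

The abundance-weighted mean is 0.31539 × 153.9273 + 0.30973 × 154.9501 + 0.16328 × 155.9821 + 0.05011 × 156.9663 + 0.16149 × 160.9227
= 48.54713 + 47.99269 + 25.46876 + 7.86558 + 25.98741 = 155.86157 Da

155.8616 Da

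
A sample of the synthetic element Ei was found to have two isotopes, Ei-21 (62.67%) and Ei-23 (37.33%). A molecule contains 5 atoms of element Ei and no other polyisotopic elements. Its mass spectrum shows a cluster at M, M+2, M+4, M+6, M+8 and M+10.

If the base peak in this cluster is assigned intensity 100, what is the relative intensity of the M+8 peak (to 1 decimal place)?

Binomial terms of (0.6267 + 0.3733)^5: M 0.0967, M+2 0.2879, M+4 0.3430, M+6 0.2043, M+8 0.0609, M+10 0.0072 → M+4 is the base peak.
P(M+4) = C(5,2) × 0.6267^3 × 0.3733^2 = 10 × 0.24613824 × 0.13935289 = 0.343001 (base)
P(M+8) = C(5,4) × 0.6267^1 × 0.3733^4 = 5 × 0.6267 × 0.01941923 = 0.060850
Relative intensity = 0.060850 / 0.343001 × 100 = 17.7

17.7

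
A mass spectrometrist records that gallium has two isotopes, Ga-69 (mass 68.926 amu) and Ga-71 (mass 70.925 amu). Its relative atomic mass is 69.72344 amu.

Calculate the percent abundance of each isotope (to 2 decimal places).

Ga-69: 60.11%, Ga-71: 39.89%

With x = fraction of Ga-69 (so Ga-71 is 1 − x):
68.926·x + 70.925·(1 − x) = 69.72344
(68.926 − 70.925)·x = 69.72344 − 70.925
x = -1.20156 / -1.999 = 0.60108 → 60.11% Ga-69, 39.89% Ga-71.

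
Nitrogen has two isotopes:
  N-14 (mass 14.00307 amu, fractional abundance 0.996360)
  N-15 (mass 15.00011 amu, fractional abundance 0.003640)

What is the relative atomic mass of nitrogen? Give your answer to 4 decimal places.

14.0067 amu

Weight each isotope mass by its fractional abundance: 0.996360 × 14.00307 + 0.003640 × 15.00011
= 13.952099 + 0.054600 = 14.006699 amu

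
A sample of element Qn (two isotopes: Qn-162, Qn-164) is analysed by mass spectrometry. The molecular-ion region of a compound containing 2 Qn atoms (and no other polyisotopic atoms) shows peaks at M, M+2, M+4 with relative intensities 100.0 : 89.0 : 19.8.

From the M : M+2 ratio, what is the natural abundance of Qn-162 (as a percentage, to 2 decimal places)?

Let p = fractional abundance of Qn-162. I(M+2)/I(M) = [C(2,1)·p^1·(1−p)] / p^2 = 2·(1−p)/p = 89.0/100.0 = 0.8900
(1−p)/p = 0.8900/2 = 0.4450  ⇒  p = 1/(1 + 0.4450) = 0.6920
Qn-162: 69.20%, Qn-164: 30.80%.

69.20%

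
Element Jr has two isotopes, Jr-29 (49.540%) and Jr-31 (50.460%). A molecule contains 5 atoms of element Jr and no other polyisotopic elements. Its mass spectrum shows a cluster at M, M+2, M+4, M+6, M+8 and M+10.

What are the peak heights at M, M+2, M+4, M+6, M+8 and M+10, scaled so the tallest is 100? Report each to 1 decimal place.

9.5 : 48.2 : 98.2 : 100.0 : 50.9 : 10.4

The 5 Jr atoms are independent, so intensities follow the terms of (0.49540 + 0.50460)^5.
P(M) = 0.49540^5 = 0.029839
P(M+2) = 5 × 0.49540^4 × 0.50460^1 = 0.151964
P(M+4) = 10 × 0.49540^3 × 0.50460^2 = 0.309573
P(M+6) = 10 × 0.49540^2 × 0.50460^3 = 0.315322
P(M+8) = 5 × 0.49540^1 × 0.50460^4 = 0.160589
P(M+10) = 0.50460^5 = 0.032714
The M+6 peak is largest (0.315322); scaling to 100 gives 9.5 : 48.2 : 98.2 : 100.0 : 50.9 : 10.4.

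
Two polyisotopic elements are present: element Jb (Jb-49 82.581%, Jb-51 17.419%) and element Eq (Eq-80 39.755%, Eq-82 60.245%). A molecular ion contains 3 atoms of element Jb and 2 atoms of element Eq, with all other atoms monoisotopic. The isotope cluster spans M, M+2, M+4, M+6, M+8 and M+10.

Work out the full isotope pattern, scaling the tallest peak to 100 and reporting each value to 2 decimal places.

Element Jb pattern (n=3): 0.56317117 : 0.35637296 : 0.07517057 : 0.0052853
Element Eq pattern (n=2): 0.158046 : 0.47900799 : 0.362946
Convolve the two distributions (both contribute in 2-u steps):
  M: 0.56317117×0.158046 = 0.089007
  M+2: 0.56317117×0.47900799 + 0.35637296×0.158046 = 0.326087
  M+4: 0.56317117×0.362946 + 0.35637296×0.47900799 + 0.07517057×0.158046 = 0.386987
  M+6: 0.35637296×0.362946 + 0.07517057×0.47900799 + 0.0052853×0.158046 = 0.166187
  M+8: 0.07517057×0.362946 + 0.0052853×0.47900799 = 0.029815
  M+10: 0.0052853×0.362946 = 0.001918
Scale to base peak (0.386987) = 100: 23.00 : 84.26 : 100.00 : 42.94 : 7.70 : 0.50

23.00 : 84.26 : 100.00 : 42.94 : 7.70 : 0.50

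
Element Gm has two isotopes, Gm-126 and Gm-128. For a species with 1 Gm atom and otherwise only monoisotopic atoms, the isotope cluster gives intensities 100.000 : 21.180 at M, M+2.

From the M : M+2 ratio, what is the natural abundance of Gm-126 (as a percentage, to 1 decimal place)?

82.5%

Write p for the Gm-126 fraction. I(M+2)/I(M) = [C(1,1)·p^0·(1−p)] / p^1 = 1·(1−p)/p = 21.180/100.000 = 0.2118
(1−p)/p = 0.2118/1 = 0.2118  ⇒  p = 1/(1 + 0.2118) = 0.8252
Gm-126: 82.5%, Gm-128: 17.5%.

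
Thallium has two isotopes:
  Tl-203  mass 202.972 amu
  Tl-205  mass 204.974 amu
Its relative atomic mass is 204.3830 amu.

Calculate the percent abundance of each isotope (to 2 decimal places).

Tl-203: 29.52%, Tl-205: 70.48%

Let x be the fractional abundance of Tl-203; then Tl-205 has abundance 1 − x.
202.972·x + 204.974·(1 − x) = 204.3830
(202.972 − 204.974)·x = 204.3830 − 204.974
x = -0.5910 / -2.002 = 0.29520 → 29.52% Tl-203, 70.48% Tl-205.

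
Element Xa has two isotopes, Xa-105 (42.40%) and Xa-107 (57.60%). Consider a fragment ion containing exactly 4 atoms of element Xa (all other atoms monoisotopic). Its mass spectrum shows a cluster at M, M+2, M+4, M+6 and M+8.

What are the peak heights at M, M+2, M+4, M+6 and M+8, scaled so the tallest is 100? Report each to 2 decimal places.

The 4 Xa atoms are independent, so intensities follow the terms of (0.4240 + 0.5760)^4.
P(M) = 0.4240^4 = 0.032319
P(M+2) = 4 × 0.4240^3 × 0.5760^1 = 0.175622
P(M+4) = 6 × 0.4240^2 × 0.5760^2 = 0.357872
P(M+6) = 4 × 0.4240^1 × 0.5760^3 = 0.324111
P(M+8) = 0.5760^4 = 0.110075
The M+4 peak is largest (0.357872); scaling to 100 gives 9.03 : 49.07 : 100.00 : 90.57 : 30.76.

9.03 : 49.07 : 100.00 : 90.57 : 30.76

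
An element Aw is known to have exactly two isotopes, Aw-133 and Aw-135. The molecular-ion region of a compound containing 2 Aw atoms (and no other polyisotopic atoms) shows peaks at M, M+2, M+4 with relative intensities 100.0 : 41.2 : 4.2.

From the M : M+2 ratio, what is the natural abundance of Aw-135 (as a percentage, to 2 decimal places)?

17.08%

If p is the fraction of Aw that is Aw-133, then I(M+2)/I(M) = [C(2,1)·p^1·(1−p)] / p^2 = 2·(1−p)/p = 41.2/100.0 = 0.4120
(1−p)/p = 0.4120/2 = 0.2060  ⇒  p = 1/(1 + 0.2060) = 0.8292
Aw-133: 82.92%, Aw-135: 17.08%.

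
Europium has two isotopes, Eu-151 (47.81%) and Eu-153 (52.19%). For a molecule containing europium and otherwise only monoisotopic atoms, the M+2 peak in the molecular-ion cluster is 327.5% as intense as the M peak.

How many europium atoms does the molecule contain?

With n Eu atoms, P(M+2)/P(M) = C(n,1)·p^(n−1)q / p^n = n·q/p = n · 0.5219/0.4781.
n = 3.275 × 0.4781/0.5219 = 3.00 ≈ 3

3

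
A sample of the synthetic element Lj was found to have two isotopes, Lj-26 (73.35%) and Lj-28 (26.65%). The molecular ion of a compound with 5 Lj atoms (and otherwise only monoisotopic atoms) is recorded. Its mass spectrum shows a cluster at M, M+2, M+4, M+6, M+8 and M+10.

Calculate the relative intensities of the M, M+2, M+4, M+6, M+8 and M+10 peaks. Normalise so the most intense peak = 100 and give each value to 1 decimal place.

The 5 Lj atoms are independent, so intensities follow the terms of (0.7335 + 0.2665)^5.
P(M) = 0.7335^5 = 0.212325
P(M+2) = 5 × 0.7335^4 × 0.2665^1 = 0.385716
P(M+4) = 10 × 0.7335^3 × 0.2665^2 = 0.280282
P(M+6) = 10 × 0.7335^2 × 0.2665^3 = 0.101834
P(M+8) = 5 × 0.7335^1 × 0.2665^4 = 0.018499
P(M+10) = 0.2665^5 = 0.001344
The M+2 peak is largest (0.385716); scaling to 100 gives 55.0 : 100.0 : 72.7 : 26.4 : 4.8 : 0.3.

55.0 : 100.0 : 72.7 : 26.4 : 4.8 : 0.3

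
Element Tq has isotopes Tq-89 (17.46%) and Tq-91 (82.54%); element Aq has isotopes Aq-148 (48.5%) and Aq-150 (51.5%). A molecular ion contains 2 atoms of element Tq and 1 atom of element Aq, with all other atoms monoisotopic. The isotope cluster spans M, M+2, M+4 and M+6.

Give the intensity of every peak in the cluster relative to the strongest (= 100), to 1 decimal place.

Element Tq pattern (n=2): 0.03048516 : 0.28822968 : 0.68128516
Element Aq pattern (n=1): 0.4850 : 0.5150
Convolve the two distributions (both contribute in 2-u steps):
  M: 0.03048516×0.4850 = 0.014785
  M+2: 0.03048516×0.5150 + 0.28822968×0.4850 = 0.155491
  M+4: 0.28822968×0.5150 + 0.68128516×0.4850 = 0.478862
  M+6: 0.68128516×0.5150 = 0.350862
Scale to base peak (0.478862) = 100: 3.1 : 32.5 : 100.0 : 73.3

3.1 : 32.5 : 100.0 : 73.3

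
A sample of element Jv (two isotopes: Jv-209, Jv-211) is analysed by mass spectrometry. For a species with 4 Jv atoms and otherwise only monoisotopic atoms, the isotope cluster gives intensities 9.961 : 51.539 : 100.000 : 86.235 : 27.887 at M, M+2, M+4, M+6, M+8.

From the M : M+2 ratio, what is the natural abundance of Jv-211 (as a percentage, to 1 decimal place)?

56.4%

If p is the fraction of Jv that is Jv-209, then I(M+2)/I(M) = [C(4,1)·p^3·(1−p)] / p^4 = 4·(1−p)/p = 51.539/9.961 = 5.1741
(1−p)/p = 5.1741/4 = 1.2935  ⇒  p = 1/(1 + 1.2935) = 0.4360
Jv-209: 43.6%, Jv-211: 56.4%.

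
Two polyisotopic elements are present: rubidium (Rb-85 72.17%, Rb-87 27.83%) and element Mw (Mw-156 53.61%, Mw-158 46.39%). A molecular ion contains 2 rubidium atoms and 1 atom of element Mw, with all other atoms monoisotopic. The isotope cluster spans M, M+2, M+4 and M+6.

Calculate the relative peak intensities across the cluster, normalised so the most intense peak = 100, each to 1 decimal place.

Rubidium pattern (n=2): 0.52085089 : 0.40169822 : 0.07745089
Element Mw pattern (n=1): 0.5361 : 0.4639
Convolve the two distributions (both contribute in 2-u steps):
  M: 0.52085089×0.5361 = 0.279228
  M+2: 0.52085089×0.4639 + 0.40169822×0.5361 = 0.456973
  M+4: 0.40169822×0.4639 + 0.07745089×0.5361 = 0.227869
  M+6: 0.07745089×0.4639 = 0.035929
Scale to base peak (0.456973) = 100: 61.1 : 100.0 : 49.9 : 7.9

61.1 : 100.0 : 49.9 : 7.9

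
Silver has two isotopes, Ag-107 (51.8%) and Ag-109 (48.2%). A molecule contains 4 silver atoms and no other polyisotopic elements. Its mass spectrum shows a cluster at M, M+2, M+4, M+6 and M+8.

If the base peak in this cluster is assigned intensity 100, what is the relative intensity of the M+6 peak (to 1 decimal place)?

62.0

Term probabilities: M 0.0720, M+2 0.2680, M+4 0.3740, M+6 0.2320, M+8 0.0540. Base peak = M+4.
P(M+4) = C(4,2) × 0.518^2 × 0.482^2 = 6 × 0.268324 × 0.232324 = 0.374029 (base)
P(M+6) = C(4,3) × 0.518^1 × 0.482^3 = 4 × 0.5180 × 0.11198017 = 0.232023
Relative intensity = 0.232023 / 0.374029 × 100 = 62.0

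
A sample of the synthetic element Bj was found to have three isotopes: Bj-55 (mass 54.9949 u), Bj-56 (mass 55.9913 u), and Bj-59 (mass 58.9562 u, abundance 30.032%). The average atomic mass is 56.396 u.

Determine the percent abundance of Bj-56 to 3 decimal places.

21.221%

The remaining 69.968% is split between Bj-55 (fraction x) and Bj-56 (fraction 0.69968 − x).
Substituting: 54.9949x + 55.9913(0.69968 − x) = 38.690274016
(54.9949 − 55.9913)x = -0.485718768  ⇒  x = 0.48747, y = 0.21221
Bj-55: 48.747%, Bj-56: 21.221%.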